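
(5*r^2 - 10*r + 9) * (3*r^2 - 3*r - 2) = 15*r^4 - 45*r^3 + 47*r^2 - 7*r - 18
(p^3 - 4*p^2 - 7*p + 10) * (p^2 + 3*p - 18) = p^5 - p^4 - 37*p^3 + 61*p^2 + 156*p - 180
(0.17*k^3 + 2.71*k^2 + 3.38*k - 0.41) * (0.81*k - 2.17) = 0.1377*k^4 + 1.8262*k^3 - 3.1429*k^2 - 7.6667*k + 0.8897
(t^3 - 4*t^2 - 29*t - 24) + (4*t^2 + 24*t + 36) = t^3 - 5*t + 12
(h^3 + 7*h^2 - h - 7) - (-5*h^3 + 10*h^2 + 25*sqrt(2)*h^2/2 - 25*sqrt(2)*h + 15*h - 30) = 6*h^3 - 25*sqrt(2)*h^2/2 - 3*h^2 - 16*h + 25*sqrt(2)*h + 23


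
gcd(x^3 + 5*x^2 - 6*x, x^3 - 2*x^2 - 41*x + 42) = x^2 + 5*x - 6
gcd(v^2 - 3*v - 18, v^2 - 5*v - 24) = v + 3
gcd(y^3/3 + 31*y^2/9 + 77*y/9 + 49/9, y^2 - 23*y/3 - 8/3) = 1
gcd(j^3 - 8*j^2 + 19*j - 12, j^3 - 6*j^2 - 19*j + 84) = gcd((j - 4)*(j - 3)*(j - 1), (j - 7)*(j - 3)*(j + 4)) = j - 3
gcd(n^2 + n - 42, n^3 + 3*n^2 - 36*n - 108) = n - 6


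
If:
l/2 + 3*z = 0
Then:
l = -6*z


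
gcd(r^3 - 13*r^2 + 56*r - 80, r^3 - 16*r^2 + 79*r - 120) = r - 5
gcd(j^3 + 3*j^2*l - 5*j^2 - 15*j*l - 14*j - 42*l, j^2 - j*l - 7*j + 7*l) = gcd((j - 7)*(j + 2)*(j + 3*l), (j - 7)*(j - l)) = j - 7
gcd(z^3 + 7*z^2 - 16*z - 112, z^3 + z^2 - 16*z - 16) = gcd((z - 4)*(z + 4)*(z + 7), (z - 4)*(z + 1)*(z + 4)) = z^2 - 16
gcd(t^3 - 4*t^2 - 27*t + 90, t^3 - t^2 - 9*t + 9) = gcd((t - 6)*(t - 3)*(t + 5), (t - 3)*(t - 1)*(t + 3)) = t - 3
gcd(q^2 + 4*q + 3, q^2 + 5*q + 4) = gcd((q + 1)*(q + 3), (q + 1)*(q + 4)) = q + 1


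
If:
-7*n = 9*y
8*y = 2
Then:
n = -9/28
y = 1/4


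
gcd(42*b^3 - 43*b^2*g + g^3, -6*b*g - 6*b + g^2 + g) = 6*b - g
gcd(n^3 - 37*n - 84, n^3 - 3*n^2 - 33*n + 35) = n - 7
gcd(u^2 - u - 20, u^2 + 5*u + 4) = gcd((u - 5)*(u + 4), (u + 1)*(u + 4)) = u + 4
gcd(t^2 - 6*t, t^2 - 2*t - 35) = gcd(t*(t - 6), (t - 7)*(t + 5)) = 1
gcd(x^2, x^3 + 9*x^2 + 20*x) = x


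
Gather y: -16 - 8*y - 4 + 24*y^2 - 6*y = 24*y^2 - 14*y - 20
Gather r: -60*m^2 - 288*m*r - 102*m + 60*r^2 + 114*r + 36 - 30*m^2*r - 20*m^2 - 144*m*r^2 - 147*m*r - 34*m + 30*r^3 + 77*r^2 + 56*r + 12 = -80*m^2 - 136*m + 30*r^3 + r^2*(137 - 144*m) + r*(-30*m^2 - 435*m + 170) + 48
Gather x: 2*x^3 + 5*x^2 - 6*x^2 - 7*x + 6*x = 2*x^3 - x^2 - x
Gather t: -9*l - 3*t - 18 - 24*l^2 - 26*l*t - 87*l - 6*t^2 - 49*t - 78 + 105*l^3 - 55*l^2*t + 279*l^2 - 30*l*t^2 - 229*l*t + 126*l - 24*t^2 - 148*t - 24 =105*l^3 + 255*l^2 + 30*l + t^2*(-30*l - 30) + t*(-55*l^2 - 255*l - 200) - 120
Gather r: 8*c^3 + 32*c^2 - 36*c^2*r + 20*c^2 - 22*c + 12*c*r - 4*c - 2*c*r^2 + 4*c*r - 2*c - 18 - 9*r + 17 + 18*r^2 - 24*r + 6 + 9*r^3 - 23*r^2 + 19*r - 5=8*c^3 + 52*c^2 - 28*c + 9*r^3 + r^2*(-2*c - 5) + r*(-36*c^2 + 16*c - 14)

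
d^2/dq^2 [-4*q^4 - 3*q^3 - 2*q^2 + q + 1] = -48*q^2 - 18*q - 4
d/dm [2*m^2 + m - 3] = 4*m + 1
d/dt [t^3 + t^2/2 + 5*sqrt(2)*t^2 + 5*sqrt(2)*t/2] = 3*t^2 + t + 10*sqrt(2)*t + 5*sqrt(2)/2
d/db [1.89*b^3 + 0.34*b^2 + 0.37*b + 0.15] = 5.67*b^2 + 0.68*b + 0.37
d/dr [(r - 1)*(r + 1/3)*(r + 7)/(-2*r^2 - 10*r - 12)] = (-3*r^4 - 30*r^3 - 164*r^2 - 242*r + 55)/(6*(r^4 + 10*r^3 + 37*r^2 + 60*r + 36))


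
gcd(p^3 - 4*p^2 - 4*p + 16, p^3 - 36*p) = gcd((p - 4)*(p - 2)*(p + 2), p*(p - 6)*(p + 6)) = 1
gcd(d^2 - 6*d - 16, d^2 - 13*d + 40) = d - 8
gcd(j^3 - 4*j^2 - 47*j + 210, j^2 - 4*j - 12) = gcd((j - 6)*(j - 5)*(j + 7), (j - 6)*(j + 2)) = j - 6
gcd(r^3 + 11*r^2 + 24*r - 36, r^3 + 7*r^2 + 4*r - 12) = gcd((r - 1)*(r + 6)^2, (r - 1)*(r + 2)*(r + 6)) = r^2 + 5*r - 6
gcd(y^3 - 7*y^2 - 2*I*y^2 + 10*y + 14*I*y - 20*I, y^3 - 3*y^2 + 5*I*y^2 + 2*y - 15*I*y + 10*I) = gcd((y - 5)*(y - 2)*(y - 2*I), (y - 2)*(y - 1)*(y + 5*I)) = y - 2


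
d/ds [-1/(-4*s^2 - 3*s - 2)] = (-8*s - 3)/(4*s^2 + 3*s + 2)^2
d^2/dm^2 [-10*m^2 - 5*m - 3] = -20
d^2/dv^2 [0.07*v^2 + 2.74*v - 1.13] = 0.140000000000000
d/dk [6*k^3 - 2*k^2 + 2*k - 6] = 18*k^2 - 4*k + 2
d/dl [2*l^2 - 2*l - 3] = 4*l - 2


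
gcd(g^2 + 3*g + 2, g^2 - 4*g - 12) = g + 2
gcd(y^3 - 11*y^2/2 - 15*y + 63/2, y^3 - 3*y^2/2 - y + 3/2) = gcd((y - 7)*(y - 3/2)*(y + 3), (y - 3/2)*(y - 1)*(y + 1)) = y - 3/2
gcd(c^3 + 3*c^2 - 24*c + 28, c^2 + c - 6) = c - 2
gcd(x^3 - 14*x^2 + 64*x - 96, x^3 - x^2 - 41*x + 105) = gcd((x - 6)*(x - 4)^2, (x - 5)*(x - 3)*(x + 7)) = 1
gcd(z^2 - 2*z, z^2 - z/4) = z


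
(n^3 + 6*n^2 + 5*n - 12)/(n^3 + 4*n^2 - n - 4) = (n + 3)/(n + 1)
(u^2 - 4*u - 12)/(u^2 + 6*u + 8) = (u - 6)/(u + 4)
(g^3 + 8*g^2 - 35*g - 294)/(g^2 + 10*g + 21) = (g^2 + g - 42)/(g + 3)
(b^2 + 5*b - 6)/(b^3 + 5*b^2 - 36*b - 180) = (b - 1)/(b^2 - b - 30)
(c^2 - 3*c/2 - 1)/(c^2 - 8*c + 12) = (c + 1/2)/(c - 6)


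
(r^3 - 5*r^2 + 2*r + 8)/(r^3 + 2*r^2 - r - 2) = (r^2 - 6*r + 8)/(r^2 + r - 2)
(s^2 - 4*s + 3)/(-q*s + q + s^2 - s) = (3 - s)/(q - s)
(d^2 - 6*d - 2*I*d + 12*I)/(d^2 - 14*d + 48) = (d - 2*I)/(d - 8)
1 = 1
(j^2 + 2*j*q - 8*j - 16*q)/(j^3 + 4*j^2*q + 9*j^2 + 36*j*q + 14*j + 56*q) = (j^2 + 2*j*q - 8*j - 16*q)/(j^3 + 4*j^2*q + 9*j^2 + 36*j*q + 14*j + 56*q)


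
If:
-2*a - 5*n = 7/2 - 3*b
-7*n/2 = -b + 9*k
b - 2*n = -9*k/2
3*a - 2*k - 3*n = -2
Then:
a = 17/7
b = 117/14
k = -13/35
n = 117/35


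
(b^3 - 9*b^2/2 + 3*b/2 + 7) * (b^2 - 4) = b^5 - 9*b^4/2 - 5*b^3/2 + 25*b^2 - 6*b - 28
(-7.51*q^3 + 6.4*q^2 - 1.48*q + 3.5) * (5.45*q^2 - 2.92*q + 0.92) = -40.9295*q^5 + 56.8092*q^4 - 33.6632*q^3 + 29.2846*q^2 - 11.5816*q + 3.22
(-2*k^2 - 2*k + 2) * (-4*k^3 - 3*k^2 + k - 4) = 8*k^5 + 14*k^4 - 4*k^3 + 10*k - 8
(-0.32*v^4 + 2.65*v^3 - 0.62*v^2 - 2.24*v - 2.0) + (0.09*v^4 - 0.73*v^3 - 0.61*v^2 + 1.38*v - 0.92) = -0.23*v^4 + 1.92*v^3 - 1.23*v^2 - 0.86*v - 2.92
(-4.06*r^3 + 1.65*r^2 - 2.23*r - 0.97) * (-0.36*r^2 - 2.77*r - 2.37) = 1.4616*r^5 + 10.6522*r^4 + 5.8545*r^3 + 2.6158*r^2 + 7.972*r + 2.2989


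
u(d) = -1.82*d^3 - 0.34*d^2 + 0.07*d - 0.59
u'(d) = -5.46*d^2 - 0.68*d + 0.07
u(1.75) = -11.26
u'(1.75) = -17.84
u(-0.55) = -0.43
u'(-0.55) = -1.21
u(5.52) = -316.68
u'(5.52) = -170.05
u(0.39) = -0.72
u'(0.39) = -1.03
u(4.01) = -123.13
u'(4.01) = -90.45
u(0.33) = -0.67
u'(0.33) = -0.75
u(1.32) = -5.28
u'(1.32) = -10.34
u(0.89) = -2.08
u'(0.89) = -4.86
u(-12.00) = 3094.57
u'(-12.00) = -778.01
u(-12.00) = 3094.57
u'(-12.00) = -778.01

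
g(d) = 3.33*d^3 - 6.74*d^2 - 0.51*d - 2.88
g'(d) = 9.99*d^2 - 13.48*d - 0.51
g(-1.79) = -42.66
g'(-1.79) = 55.63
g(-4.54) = -451.10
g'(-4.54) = 266.60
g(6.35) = 574.75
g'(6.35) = 316.71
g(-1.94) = -51.57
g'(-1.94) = 63.24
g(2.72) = 12.88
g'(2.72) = 36.73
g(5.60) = 367.70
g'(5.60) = 237.29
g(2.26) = -0.02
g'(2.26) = 20.05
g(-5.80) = -876.38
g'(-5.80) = 413.74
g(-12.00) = -6721.56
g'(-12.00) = 1599.81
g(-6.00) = -961.74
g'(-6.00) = 440.01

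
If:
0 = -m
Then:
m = 0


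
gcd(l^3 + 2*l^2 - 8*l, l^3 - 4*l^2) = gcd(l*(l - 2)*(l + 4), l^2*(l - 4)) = l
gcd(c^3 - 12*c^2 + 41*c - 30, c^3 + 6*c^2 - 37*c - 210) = c - 6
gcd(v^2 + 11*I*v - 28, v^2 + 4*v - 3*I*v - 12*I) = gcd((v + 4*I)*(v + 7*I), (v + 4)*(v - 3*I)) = 1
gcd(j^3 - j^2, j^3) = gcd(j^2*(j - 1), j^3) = j^2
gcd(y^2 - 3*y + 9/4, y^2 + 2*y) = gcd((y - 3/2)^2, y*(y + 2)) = 1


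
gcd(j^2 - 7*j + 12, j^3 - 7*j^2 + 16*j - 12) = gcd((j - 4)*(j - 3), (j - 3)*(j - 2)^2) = j - 3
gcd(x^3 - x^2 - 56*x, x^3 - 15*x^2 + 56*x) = x^2 - 8*x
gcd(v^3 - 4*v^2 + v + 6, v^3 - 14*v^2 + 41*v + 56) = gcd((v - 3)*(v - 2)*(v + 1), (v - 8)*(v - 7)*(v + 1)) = v + 1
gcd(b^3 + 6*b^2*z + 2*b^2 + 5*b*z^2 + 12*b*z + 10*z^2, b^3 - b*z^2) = b + z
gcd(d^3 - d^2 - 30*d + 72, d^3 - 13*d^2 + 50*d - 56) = d - 4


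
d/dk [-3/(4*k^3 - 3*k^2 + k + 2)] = 3*(12*k^2 - 6*k + 1)/(4*k^3 - 3*k^2 + k + 2)^2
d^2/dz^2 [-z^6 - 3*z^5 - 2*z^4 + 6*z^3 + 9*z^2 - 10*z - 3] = -30*z^4 - 60*z^3 - 24*z^2 + 36*z + 18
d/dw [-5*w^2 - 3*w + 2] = -10*w - 3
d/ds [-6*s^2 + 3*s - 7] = 3 - 12*s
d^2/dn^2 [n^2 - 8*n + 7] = 2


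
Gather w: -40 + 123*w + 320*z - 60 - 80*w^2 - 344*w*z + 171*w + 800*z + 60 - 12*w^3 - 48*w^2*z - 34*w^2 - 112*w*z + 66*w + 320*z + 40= -12*w^3 + w^2*(-48*z - 114) + w*(360 - 456*z) + 1440*z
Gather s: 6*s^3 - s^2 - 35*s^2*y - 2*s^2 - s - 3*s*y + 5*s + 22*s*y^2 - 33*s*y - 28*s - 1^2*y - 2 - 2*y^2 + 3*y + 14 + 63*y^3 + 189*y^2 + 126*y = 6*s^3 + s^2*(-35*y - 3) + s*(22*y^2 - 36*y - 24) + 63*y^3 + 187*y^2 + 128*y + 12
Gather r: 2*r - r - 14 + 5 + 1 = r - 8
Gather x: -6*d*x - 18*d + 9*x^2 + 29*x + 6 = -18*d + 9*x^2 + x*(29 - 6*d) + 6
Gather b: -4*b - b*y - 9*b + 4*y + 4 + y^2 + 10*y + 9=b*(-y - 13) + y^2 + 14*y + 13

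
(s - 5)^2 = s^2 - 10*s + 25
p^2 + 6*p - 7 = (p - 1)*(p + 7)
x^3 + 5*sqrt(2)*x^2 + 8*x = x*(x + sqrt(2))*(x + 4*sqrt(2))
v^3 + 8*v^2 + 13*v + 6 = (v + 1)^2*(v + 6)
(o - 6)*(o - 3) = o^2 - 9*o + 18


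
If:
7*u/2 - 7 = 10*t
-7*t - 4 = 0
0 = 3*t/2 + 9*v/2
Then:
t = -4/7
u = 18/49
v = 4/21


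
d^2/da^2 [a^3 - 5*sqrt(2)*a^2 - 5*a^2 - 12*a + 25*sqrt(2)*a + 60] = 6*a - 10*sqrt(2) - 10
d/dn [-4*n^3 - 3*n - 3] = -12*n^2 - 3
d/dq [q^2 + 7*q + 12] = 2*q + 7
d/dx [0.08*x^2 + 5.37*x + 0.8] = 0.16*x + 5.37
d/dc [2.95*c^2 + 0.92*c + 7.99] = 5.9*c + 0.92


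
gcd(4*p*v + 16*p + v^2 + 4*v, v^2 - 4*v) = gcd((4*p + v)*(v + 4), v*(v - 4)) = 1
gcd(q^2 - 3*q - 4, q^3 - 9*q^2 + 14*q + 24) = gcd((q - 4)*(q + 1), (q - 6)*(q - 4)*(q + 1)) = q^2 - 3*q - 4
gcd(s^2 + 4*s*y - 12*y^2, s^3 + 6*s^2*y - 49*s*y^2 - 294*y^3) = s + 6*y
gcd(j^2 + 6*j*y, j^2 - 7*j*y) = j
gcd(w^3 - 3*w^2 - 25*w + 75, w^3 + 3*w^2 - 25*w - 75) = w^2 - 25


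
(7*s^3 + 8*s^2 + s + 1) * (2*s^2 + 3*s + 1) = 14*s^5 + 37*s^4 + 33*s^3 + 13*s^2 + 4*s + 1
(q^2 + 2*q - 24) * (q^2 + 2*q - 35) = q^4 + 4*q^3 - 55*q^2 - 118*q + 840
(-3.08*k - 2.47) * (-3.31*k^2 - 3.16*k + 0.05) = 10.1948*k^3 + 17.9085*k^2 + 7.6512*k - 0.1235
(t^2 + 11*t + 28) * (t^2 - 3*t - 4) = t^4 + 8*t^3 - 9*t^2 - 128*t - 112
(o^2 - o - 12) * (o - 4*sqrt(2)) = o^3 - 4*sqrt(2)*o^2 - o^2 - 12*o + 4*sqrt(2)*o + 48*sqrt(2)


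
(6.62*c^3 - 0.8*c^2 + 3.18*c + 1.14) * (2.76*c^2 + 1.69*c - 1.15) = 18.2712*c^5 + 8.9798*c^4 - 0.1882*c^3 + 9.4406*c^2 - 1.7304*c - 1.311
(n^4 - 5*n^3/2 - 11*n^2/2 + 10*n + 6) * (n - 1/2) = n^5 - 3*n^4 - 17*n^3/4 + 51*n^2/4 + n - 3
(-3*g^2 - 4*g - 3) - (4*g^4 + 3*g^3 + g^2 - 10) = -4*g^4 - 3*g^3 - 4*g^2 - 4*g + 7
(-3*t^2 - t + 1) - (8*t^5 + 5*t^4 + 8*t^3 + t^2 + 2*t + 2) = -8*t^5 - 5*t^4 - 8*t^3 - 4*t^2 - 3*t - 1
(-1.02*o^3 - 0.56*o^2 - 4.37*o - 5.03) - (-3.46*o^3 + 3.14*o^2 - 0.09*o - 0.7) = 2.44*o^3 - 3.7*o^2 - 4.28*o - 4.33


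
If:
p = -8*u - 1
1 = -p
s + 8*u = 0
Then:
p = -1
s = 0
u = 0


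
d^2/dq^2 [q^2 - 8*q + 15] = 2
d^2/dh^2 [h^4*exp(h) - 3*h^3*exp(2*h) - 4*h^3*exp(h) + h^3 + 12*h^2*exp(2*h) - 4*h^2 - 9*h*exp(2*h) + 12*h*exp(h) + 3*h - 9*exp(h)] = h^4*exp(h) - 12*h^3*exp(2*h) + 4*h^3*exp(h) + 12*h^2*exp(2*h) - 12*h^2*exp(h) + 42*h*exp(2*h) - 12*h*exp(h) + 6*h - 12*exp(2*h) + 15*exp(h) - 8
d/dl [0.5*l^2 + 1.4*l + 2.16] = 1.0*l + 1.4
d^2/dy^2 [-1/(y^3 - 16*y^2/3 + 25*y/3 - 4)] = 6*((9*y - 16)*(3*y^3 - 16*y^2 + 25*y - 12) - (9*y^2 - 32*y + 25)^2)/(3*y^3 - 16*y^2 + 25*y - 12)^3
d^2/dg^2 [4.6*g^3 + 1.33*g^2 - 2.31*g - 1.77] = 27.6*g + 2.66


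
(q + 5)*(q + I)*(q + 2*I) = q^3 + 5*q^2 + 3*I*q^2 - 2*q + 15*I*q - 10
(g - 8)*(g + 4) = g^2 - 4*g - 32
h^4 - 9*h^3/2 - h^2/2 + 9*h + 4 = (h - 4)*(h - 2)*(h + 1/2)*(h + 1)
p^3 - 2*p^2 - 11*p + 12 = (p - 4)*(p - 1)*(p + 3)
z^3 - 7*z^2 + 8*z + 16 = (z - 4)^2*(z + 1)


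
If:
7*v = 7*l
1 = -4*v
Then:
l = -1/4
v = -1/4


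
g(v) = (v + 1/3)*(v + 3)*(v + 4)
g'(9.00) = 389.33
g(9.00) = 1456.00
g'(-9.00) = 125.33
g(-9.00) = -260.00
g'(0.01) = 14.48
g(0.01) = 4.14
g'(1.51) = 43.32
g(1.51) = 45.81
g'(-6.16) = 37.82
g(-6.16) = -39.77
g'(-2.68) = -3.43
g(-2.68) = -0.99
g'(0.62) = 24.58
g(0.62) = 15.94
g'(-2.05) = -3.13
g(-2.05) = -3.18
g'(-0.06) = 13.46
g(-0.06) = 3.17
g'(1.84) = 51.48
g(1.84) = 61.43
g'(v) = (v + 1/3)*(v + 3) + (v + 1/3)*(v + 4) + (v + 3)*(v + 4)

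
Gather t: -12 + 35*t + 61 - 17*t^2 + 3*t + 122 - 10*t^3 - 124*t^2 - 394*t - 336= -10*t^3 - 141*t^2 - 356*t - 165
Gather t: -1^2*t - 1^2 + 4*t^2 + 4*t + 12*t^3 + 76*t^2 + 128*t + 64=12*t^3 + 80*t^2 + 131*t + 63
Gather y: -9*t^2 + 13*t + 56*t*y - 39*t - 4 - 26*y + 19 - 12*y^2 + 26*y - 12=-9*t^2 + 56*t*y - 26*t - 12*y^2 + 3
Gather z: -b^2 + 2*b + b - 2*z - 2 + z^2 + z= -b^2 + 3*b + z^2 - z - 2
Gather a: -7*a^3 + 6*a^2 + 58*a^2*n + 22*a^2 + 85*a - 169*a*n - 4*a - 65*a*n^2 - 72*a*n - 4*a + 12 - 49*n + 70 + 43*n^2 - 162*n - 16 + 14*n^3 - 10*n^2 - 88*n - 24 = -7*a^3 + a^2*(58*n + 28) + a*(-65*n^2 - 241*n + 77) + 14*n^3 + 33*n^2 - 299*n + 42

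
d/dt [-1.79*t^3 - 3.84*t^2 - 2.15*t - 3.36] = -5.37*t^2 - 7.68*t - 2.15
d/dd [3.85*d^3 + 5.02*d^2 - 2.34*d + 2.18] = 11.55*d^2 + 10.04*d - 2.34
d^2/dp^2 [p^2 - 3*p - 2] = 2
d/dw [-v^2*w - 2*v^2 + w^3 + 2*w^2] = -v^2 + 3*w^2 + 4*w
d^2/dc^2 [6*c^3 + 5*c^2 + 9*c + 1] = 36*c + 10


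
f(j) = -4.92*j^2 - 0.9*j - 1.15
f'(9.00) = -89.46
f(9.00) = -407.77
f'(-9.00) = 87.66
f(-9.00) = -391.57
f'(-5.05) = 48.79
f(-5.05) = -122.08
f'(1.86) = -19.20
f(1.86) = -19.85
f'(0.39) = -4.74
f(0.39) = -2.25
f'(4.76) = -47.74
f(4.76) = -116.91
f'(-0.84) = 7.37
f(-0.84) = -3.87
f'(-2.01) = 18.88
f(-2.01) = -19.22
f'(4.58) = -45.97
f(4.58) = -108.48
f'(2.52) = -25.70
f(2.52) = -34.66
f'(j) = -9.84*j - 0.9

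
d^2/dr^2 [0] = 0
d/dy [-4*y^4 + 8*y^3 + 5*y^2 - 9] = 2*y*(-8*y^2 + 12*y + 5)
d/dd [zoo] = 0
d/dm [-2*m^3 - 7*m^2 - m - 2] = -6*m^2 - 14*m - 1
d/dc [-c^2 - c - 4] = -2*c - 1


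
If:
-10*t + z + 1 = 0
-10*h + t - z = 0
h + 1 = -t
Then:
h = 10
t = -11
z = -111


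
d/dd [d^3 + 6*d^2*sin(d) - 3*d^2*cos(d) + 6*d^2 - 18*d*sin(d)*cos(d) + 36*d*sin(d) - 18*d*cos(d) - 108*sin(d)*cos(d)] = 3*d^2*sin(d) + 6*d^2*cos(d) + 3*d^2 + 30*sqrt(2)*d*sin(d + pi/4) - 18*d*cos(2*d) + 12*d + 36*sin(d) - 9*sin(2*d) - 18*cos(d) - 108*cos(2*d)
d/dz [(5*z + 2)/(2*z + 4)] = 4/(z^2 + 4*z + 4)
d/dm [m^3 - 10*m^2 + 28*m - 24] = 3*m^2 - 20*m + 28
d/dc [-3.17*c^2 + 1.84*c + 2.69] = 1.84 - 6.34*c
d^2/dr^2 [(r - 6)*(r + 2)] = 2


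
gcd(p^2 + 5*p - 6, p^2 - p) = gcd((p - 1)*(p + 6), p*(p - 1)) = p - 1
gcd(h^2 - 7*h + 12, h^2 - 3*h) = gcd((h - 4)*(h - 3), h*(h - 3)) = h - 3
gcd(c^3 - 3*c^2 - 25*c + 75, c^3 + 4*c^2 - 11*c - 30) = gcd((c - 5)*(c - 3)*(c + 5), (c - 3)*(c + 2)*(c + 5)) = c^2 + 2*c - 15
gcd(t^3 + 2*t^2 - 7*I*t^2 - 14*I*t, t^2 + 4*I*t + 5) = 1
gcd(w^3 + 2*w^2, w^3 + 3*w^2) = w^2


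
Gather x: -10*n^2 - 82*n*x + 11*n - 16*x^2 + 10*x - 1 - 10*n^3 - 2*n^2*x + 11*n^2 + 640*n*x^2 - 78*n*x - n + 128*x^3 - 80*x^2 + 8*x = -10*n^3 + n^2 + 10*n + 128*x^3 + x^2*(640*n - 96) + x*(-2*n^2 - 160*n + 18) - 1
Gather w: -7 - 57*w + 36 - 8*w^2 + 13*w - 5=-8*w^2 - 44*w + 24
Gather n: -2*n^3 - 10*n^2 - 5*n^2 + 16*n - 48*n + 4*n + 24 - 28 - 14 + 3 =-2*n^3 - 15*n^2 - 28*n - 15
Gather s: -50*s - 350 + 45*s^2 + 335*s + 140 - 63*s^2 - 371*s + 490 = -18*s^2 - 86*s + 280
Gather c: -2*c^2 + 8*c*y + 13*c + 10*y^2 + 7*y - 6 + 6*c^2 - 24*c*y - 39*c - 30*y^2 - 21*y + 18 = 4*c^2 + c*(-16*y - 26) - 20*y^2 - 14*y + 12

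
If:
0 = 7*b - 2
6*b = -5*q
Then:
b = 2/7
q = -12/35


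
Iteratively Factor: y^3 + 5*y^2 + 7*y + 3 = (y + 1)*(y^2 + 4*y + 3) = (y + 1)^2*(y + 3)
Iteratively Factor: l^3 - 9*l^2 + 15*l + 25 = (l - 5)*(l^2 - 4*l - 5) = (l - 5)^2*(l + 1)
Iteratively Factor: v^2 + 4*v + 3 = (v + 1)*(v + 3)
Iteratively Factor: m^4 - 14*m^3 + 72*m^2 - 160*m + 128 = (m - 4)*(m^3 - 10*m^2 + 32*m - 32) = (m - 4)^2*(m^2 - 6*m + 8) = (m - 4)^3*(m - 2)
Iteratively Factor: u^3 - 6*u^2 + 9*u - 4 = (u - 4)*(u^2 - 2*u + 1) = (u - 4)*(u - 1)*(u - 1)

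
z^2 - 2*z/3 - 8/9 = (z - 4/3)*(z + 2/3)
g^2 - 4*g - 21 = (g - 7)*(g + 3)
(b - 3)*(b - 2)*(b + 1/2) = b^3 - 9*b^2/2 + 7*b/2 + 3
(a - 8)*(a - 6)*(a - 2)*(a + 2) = a^4 - 14*a^3 + 44*a^2 + 56*a - 192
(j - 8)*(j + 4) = j^2 - 4*j - 32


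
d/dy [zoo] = 0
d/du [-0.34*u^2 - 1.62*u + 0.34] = -0.68*u - 1.62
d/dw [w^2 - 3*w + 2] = 2*w - 3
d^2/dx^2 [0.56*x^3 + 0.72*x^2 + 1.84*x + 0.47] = 3.36*x + 1.44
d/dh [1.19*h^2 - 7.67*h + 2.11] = 2.38*h - 7.67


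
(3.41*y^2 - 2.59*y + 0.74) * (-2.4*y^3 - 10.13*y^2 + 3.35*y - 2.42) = -8.184*y^5 - 28.3273*y^4 + 35.8842*y^3 - 24.4249*y^2 + 8.7468*y - 1.7908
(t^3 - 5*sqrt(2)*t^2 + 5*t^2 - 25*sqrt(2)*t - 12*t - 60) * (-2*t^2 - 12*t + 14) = -2*t^5 - 22*t^4 + 10*sqrt(2)*t^4 - 22*t^3 + 110*sqrt(2)*t^3 + 230*sqrt(2)*t^2 + 334*t^2 - 350*sqrt(2)*t + 552*t - 840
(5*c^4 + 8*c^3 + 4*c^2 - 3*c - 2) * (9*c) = 45*c^5 + 72*c^4 + 36*c^3 - 27*c^2 - 18*c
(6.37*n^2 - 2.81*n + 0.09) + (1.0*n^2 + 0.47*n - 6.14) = 7.37*n^2 - 2.34*n - 6.05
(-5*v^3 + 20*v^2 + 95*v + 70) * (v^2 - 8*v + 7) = -5*v^5 + 60*v^4 - 100*v^3 - 550*v^2 + 105*v + 490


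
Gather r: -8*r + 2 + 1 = 3 - 8*r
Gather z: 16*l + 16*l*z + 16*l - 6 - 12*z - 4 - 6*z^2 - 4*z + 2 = 32*l - 6*z^2 + z*(16*l - 16) - 8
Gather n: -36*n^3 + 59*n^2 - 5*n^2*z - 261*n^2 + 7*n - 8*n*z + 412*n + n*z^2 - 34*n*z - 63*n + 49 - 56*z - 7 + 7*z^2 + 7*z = -36*n^3 + n^2*(-5*z - 202) + n*(z^2 - 42*z + 356) + 7*z^2 - 49*z + 42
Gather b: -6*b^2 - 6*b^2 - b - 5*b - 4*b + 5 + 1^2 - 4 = -12*b^2 - 10*b + 2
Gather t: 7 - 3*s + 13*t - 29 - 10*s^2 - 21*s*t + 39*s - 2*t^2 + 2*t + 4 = -10*s^2 + 36*s - 2*t^2 + t*(15 - 21*s) - 18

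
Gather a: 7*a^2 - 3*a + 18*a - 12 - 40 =7*a^2 + 15*a - 52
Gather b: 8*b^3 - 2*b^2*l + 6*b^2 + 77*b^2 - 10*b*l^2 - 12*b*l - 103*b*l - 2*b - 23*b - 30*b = 8*b^3 + b^2*(83 - 2*l) + b*(-10*l^2 - 115*l - 55)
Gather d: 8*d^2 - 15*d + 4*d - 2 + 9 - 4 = 8*d^2 - 11*d + 3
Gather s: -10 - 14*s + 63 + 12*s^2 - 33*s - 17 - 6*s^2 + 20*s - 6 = 6*s^2 - 27*s + 30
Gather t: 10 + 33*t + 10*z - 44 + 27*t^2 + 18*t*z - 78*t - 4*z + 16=27*t^2 + t*(18*z - 45) + 6*z - 18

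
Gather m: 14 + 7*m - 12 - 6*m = m + 2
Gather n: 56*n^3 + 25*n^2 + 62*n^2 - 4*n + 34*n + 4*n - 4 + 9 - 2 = 56*n^3 + 87*n^2 + 34*n + 3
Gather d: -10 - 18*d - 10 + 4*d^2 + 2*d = 4*d^2 - 16*d - 20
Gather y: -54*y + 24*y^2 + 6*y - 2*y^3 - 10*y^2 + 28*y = -2*y^3 + 14*y^2 - 20*y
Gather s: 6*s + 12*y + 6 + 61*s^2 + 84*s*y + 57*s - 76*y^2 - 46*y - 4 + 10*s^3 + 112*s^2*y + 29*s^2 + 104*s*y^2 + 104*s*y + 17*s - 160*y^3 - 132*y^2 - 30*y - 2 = 10*s^3 + s^2*(112*y + 90) + s*(104*y^2 + 188*y + 80) - 160*y^3 - 208*y^2 - 64*y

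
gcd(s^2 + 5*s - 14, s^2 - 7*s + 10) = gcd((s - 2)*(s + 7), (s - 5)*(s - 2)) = s - 2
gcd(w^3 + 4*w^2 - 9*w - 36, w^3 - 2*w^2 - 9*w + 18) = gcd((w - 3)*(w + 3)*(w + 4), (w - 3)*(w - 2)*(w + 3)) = w^2 - 9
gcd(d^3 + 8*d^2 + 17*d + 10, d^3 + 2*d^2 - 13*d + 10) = d + 5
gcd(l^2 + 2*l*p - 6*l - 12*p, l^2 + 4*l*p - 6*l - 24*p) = l - 6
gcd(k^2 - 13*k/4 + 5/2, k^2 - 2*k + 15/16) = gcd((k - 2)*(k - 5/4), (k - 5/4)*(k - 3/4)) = k - 5/4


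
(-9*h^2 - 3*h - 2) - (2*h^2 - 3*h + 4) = -11*h^2 - 6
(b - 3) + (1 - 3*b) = -2*b - 2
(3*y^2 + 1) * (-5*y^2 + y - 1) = -15*y^4 + 3*y^3 - 8*y^2 + y - 1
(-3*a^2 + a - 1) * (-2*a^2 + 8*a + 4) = 6*a^4 - 26*a^3 - 2*a^2 - 4*a - 4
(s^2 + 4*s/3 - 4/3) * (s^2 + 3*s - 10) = s^4 + 13*s^3/3 - 22*s^2/3 - 52*s/3 + 40/3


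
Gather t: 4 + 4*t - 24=4*t - 20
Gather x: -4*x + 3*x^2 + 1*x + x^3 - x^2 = x^3 + 2*x^2 - 3*x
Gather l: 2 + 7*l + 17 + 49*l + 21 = 56*l + 40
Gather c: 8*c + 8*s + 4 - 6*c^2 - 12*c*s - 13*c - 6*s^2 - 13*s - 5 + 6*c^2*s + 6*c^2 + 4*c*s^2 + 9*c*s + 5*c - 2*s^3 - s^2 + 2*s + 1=6*c^2*s + c*(4*s^2 - 3*s) - 2*s^3 - 7*s^2 - 3*s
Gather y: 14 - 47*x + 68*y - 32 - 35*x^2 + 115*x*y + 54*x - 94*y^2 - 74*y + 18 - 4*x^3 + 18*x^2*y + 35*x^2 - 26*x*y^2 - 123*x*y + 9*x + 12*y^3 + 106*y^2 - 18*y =-4*x^3 + 16*x + 12*y^3 + y^2*(12 - 26*x) + y*(18*x^2 - 8*x - 24)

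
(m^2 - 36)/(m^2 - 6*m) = (m + 6)/m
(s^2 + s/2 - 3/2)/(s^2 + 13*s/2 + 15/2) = (s - 1)/(s + 5)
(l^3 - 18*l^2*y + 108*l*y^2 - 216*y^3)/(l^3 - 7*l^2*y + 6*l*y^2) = (-l^2 + 12*l*y - 36*y^2)/(l*(-l + y))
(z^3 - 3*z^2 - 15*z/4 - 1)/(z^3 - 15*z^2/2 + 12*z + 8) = (z + 1/2)/(z - 4)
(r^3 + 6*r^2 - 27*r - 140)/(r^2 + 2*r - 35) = r + 4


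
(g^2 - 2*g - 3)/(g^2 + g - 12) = (g + 1)/(g + 4)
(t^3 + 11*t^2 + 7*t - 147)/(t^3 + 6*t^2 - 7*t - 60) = (t^2 + 14*t + 49)/(t^2 + 9*t + 20)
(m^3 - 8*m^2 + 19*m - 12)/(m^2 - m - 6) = (m^2 - 5*m + 4)/(m + 2)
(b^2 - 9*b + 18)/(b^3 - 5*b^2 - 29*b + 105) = (b - 6)/(b^2 - 2*b - 35)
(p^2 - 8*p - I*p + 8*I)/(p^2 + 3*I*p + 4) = (p - 8)/(p + 4*I)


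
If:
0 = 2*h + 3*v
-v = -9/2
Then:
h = -27/4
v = 9/2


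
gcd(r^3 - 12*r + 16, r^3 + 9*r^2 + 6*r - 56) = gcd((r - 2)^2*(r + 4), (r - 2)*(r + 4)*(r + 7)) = r^2 + 2*r - 8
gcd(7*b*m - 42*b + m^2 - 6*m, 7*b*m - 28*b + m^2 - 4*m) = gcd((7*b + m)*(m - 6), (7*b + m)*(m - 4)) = 7*b + m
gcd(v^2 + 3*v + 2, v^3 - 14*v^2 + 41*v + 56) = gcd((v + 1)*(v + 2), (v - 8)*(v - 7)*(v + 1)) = v + 1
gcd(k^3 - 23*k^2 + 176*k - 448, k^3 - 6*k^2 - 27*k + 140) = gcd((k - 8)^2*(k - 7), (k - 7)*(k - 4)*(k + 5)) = k - 7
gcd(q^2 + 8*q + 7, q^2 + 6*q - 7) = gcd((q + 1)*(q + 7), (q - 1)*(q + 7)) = q + 7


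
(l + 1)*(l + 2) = l^2 + 3*l + 2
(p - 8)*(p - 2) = p^2 - 10*p + 16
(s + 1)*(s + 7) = s^2 + 8*s + 7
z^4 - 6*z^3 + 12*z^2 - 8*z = z*(z - 2)^3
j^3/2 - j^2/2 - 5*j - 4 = (j/2 + 1/2)*(j - 4)*(j + 2)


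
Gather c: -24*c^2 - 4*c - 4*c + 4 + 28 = -24*c^2 - 8*c + 32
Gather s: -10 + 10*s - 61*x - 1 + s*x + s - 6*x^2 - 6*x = s*(x + 11) - 6*x^2 - 67*x - 11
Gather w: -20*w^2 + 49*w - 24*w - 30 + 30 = -20*w^2 + 25*w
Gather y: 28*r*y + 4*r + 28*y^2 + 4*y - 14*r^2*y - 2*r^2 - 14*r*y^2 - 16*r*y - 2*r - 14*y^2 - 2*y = -2*r^2 + 2*r + y^2*(14 - 14*r) + y*(-14*r^2 + 12*r + 2)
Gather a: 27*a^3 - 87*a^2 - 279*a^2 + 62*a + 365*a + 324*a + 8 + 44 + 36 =27*a^3 - 366*a^2 + 751*a + 88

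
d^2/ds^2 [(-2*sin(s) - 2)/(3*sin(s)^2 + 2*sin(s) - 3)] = 2*(9*sin(s)^5 + 30*sin(s)^4 + 54*sin(s)^3 - 8*sin(s)^2 - 75*sin(s) - 38)/(2*sin(s) - 3*cos(s)^2)^3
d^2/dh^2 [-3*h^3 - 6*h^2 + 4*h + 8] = -18*h - 12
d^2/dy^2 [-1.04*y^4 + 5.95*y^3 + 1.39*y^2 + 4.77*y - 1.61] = -12.48*y^2 + 35.7*y + 2.78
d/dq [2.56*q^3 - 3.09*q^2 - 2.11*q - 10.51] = 7.68*q^2 - 6.18*q - 2.11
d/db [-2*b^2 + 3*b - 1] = 3 - 4*b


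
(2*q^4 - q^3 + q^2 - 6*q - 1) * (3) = 6*q^4 - 3*q^3 + 3*q^2 - 18*q - 3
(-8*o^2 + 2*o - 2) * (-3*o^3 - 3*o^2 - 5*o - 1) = 24*o^5 + 18*o^4 + 40*o^3 + 4*o^2 + 8*o + 2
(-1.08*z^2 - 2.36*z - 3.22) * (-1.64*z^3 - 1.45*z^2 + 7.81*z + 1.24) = 1.7712*z^5 + 5.4364*z^4 + 0.267999999999999*z^3 - 15.1018*z^2 - 28.0746*z - 3.9928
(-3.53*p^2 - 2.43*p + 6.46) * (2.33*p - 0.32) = -8.2249*p^3 - 4.5323*p^2 + 15.8294*p - 2.0672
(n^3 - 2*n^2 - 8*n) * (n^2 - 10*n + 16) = n^5 - 12*n^4 + 28*n^3 + 48*n^2 - 128*n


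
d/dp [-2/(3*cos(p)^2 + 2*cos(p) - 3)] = -4*(3*cos(p) + 1)*sin(p)/(3*sin(p)^2 - 2*cos(p))^2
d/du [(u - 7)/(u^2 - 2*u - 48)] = (u^2 - 2*u - 2*(u - 7)*(u - 1) - 48)/(-u^2 + 2*u + 48)^2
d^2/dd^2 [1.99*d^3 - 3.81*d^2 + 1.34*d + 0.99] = 11.94*d - 7.62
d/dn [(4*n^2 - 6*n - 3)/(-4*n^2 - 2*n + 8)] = (-16*n^2 + 20*n - 27)/(2*(4*n^4 + 4*n^3 - 15*n^2 - 8*n + 16))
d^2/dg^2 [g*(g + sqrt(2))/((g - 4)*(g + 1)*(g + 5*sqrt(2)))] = 2*(g^6 + 3*sqrt(2)*g^5 + 42*g^4 + 36*sqrt(2)*g^4 + 108*g^3 + 178*sqrt(2)*g^3 - 180*sqrt(2)*g^2 + 840*g^2 - 360*g + 600*sqrt(2)*g - 600*sqrt(2) + 640)/(g^9 - 9*g^8 + 15*sqrt(2)*g^8 - 135*sqrt(2)*g^7 + 165*g^7 - 1305*g^6 + 475*sqrt(2)*g^6 - 1575*sqrt(2)*g^5 + 2190*g^5 + 2850*sqrt(2)*g^4 + 6606*g^4 - 9064*g^3 + 9090*sqrt(2)*g^3 - 15960*sqrt(2)*g^2 - 21600*g^2 - 36000*sqrt(2)*g - 9600*g - 16000*sqrt(2))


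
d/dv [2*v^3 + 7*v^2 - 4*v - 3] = 6*v^2 + 14*v - 4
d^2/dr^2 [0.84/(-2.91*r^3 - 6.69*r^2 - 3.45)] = (-0.84*r^2*(8.73*r + 13.38)*(17.46*r + 26.76) + (14.6664*r + 11.2392)*(2.91*r^3 + 6.69*r^2 + 3.45))/(2.91*r^3 + 6.69*r^2 + 3.45)^3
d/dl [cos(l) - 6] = -sin(l)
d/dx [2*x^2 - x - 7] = 4*x - 1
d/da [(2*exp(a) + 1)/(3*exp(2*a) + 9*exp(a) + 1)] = (-6*exp(2*a) - 6*exp(a) - 7)*exp(a)/(9*exp(4*a) + 54*exp(3*a) + 87*exp(2*a) + 18*exp(a) + 1)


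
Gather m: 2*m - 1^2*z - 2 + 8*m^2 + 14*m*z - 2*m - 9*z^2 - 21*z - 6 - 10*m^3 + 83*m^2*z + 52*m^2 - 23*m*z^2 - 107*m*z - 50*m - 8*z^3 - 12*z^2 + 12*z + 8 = -10*m^3 + m^2*(83*z + 60) + m*(-23*z^2 - 93*z - 50) - 8*z^3 - 21*z^2 - 10*z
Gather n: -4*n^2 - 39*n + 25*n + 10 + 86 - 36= -4*n^2 - 14*n + 60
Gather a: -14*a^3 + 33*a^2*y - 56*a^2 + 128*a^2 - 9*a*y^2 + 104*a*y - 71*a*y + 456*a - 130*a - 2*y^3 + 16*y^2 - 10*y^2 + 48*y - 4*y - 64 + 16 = -14*a^3 + a^2*(33*y + 72) + a*(-9*y^2 + 33*y + 326) - 2*y^3 + 6*y^2 + 44*y - 48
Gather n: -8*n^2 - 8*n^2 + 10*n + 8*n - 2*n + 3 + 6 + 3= -16*n^2 + 16*n + 12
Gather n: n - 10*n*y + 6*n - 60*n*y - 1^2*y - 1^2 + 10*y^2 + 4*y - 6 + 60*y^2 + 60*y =n*(7 - 70*y) + 70*y^2 + 63*y - 7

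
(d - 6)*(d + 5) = d^2 - d - 30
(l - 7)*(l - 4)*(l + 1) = l^3 - 10*l^2 + 17*l + 28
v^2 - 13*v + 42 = (v - 7)*(v - 6)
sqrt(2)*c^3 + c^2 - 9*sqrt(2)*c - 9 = (c - 3)*(c + 3)*(sqrt(2)*c + 1)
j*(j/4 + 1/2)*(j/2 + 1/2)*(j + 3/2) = j^4/8 + 9*j^3/16 + 13*j^2/16 + 3*j/8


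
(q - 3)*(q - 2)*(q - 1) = q^3 - 6*q^2 + 11*q - 6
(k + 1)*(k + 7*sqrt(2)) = k^2 + k + 7*sqrt(2)*k + 7*sqrt(2)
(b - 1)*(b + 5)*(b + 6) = b^3 + 10*b^2 + 19*b - 30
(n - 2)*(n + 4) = n^2 + 2*n - 8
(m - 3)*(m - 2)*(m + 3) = m^3 - 2*m^2 - 9*m + 18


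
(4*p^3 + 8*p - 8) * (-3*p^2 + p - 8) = -12*p^5 + 4*p^4 - 56*p^3 + 32*p^2 - 72*p + 64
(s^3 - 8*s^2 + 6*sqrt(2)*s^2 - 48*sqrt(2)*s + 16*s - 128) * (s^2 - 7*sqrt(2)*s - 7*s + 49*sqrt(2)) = s^5 - 15*s^4 - sqrt(2)*s^4 - 12*s^3 + 15*sqrt(2)*s^3 - 168*sqrt(2)*s^2 + 1020*s^2 - 3808*s + 1680*sqrt(2)*s - 6272*sqrt(2)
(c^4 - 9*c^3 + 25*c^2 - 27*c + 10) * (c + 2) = c^5 - 7*c^4 + 7*c^3 + 23*c^2 - 44*c + 20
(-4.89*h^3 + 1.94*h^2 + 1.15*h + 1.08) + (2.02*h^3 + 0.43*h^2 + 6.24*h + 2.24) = -2.87*h^3 + 2.37*h^2 + 7.39*h + 3.32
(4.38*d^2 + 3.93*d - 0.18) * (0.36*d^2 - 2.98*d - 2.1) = 1.5768*d^4 - 11.6376*d^3 - 20.9742*d^2 - 7.7166*d + 0.378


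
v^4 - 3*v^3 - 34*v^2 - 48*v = v*(v - 8)*(v + 2)*(v + 3)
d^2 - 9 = (d - 3)*(d + 3)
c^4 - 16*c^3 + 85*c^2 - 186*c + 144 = (c - 8)*(c - 3)^2*(c - 2)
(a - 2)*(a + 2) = a^2 - 4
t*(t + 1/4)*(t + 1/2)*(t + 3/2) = t^4 + 9*t^3/4 + 5*t^2/4 + 3*t/16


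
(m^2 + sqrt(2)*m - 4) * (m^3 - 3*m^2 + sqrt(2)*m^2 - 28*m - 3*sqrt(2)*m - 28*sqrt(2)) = m^5 - 3*m^4 + 2*sqrt(2)*m^4 - 30*m^3 - 6*sqrt(2)*m^3 - 60*sqrt(2)*m^2 + 6*m^2 + 12*sqrt(2)*m + 56*m + 112*sqrt(2)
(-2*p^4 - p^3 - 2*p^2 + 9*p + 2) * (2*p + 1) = -4*p^5 - 4*p^4 - 5*p^3 + 16*p^2 + 13*p + 2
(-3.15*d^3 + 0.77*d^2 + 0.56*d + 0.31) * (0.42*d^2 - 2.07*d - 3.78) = -1.323*d^5 + 6.8439*d^4 + 10.5483*d^3 - 3.9396*d^2 - 2.7585*d - 1.1718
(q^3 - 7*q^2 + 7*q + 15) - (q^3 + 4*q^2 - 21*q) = -11*q^2 + 28*q + 15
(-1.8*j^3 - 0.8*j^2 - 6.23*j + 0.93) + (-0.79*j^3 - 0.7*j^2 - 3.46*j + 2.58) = -2.59*j^3 - 1.5*j^2 - 9.69*j + 3.51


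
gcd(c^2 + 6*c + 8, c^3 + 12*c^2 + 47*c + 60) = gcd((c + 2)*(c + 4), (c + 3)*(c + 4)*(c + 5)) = c + 4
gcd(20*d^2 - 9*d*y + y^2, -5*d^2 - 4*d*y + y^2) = -5*d + y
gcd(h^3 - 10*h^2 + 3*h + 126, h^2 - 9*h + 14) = h - 7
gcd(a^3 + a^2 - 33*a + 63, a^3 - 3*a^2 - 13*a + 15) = 1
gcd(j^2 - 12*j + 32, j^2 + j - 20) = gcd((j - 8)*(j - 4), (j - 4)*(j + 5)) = j - 4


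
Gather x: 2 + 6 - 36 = -28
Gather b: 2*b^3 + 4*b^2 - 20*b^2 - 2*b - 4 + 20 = 2*b^3 - 16*b^2 - 2*b + 16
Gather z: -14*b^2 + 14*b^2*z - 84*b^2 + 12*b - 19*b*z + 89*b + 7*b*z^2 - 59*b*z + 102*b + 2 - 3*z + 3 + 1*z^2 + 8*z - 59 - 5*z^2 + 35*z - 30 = -98*b^2 + 203*b + z^2*(7*b - 4) + z*(14*b^2 - 78*b + 40) - 84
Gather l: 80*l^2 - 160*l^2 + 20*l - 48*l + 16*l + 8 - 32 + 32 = -80*l^2 - 12*l + 8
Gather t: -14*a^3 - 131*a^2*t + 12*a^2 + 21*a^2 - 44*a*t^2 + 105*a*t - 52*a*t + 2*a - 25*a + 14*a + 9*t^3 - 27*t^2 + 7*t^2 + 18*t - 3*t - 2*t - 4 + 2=-14*a^3 + 33*a^2 - 9*a + 9*t^3 + t^2*(-44*a - 20) + t*(-131*a^2 + 53*a + 13) - 2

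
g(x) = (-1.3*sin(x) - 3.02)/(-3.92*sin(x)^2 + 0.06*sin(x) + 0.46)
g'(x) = (7.84*sin(x)*cos(x) - 0.06*cos(x))*(-1.3*sin(x) - 3.02)/(-3.92*sin(x)^2 + 0.06*sin(x) + 0.46)^2 - 1.3*cos(x)/(-3.92*sin(x)^2 + 0.06*sin(x) + 0.46) = (-23.6768*sin(x) + 2.548*cos(2*x) - 2.9648)*cos(x)/(-3.92*sin(x)^2 + 0.06*sin(x) + 0.46)^2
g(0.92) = 2.05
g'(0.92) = -3.50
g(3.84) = 1.82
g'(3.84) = -6.76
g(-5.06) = 1.44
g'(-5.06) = -1.06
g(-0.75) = 1.52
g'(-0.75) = 4.97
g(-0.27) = -16.19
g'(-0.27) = 195.73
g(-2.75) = 18.85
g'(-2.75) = -406.06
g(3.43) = -21.06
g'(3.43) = -357.65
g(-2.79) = 100.47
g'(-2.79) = -10216.15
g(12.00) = 3.31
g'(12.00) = 18.59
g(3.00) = -8.21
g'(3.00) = 25.07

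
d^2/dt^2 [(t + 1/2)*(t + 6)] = 2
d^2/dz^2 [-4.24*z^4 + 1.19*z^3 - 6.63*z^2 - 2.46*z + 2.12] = -50.88*z^2 + 7.14*z - 13.26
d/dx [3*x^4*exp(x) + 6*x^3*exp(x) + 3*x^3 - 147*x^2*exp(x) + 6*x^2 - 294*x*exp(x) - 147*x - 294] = 3*x^4*exp(x) + 18*x^3*exp(x) - 129*x^2*exp(x) + 9*x^2 - 588*x*exp(x) + 12*x - 294*exp(x) - 147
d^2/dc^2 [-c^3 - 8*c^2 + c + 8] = -6*c - 16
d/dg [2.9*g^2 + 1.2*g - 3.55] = 5.8*g + 1.2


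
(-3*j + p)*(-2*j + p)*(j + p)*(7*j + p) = 42*j^4 + 13*j^3*p - 27*j^2*p^2 + 3*j*p^3 + p^4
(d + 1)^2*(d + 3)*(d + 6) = d^4 + 11*d^3 + 37*d^2 + 45*d + 18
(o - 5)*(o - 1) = o^2 - 6*o + 5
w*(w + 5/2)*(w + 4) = w^3 + 13*w^2/2 + 10*w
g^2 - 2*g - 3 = (g - 3)*(g + 1)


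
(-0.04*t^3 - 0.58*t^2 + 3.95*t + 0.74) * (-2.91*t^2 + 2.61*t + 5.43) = 0.1164*t^5 + 1.5834*t^4 - 13.2255*t^3 + 5.0067*t^2 + 23.3799*t + 4.0182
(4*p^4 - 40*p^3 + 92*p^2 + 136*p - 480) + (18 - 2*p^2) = 4*p^4 - 40*p^3 + 90*p^2 + 136*p - 462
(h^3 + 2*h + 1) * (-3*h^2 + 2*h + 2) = -3*h^5 + 2*h^4 - 4*h^3 + h^2 + 6*h + 2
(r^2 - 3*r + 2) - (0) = r^2 - 3*r + 2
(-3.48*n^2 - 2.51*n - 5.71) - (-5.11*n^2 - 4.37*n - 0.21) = 1.63*n^2 + 1.86*n - 5.5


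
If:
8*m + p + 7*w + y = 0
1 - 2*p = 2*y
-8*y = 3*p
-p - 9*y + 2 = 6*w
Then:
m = -101/160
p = 4/5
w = 13/20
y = -3/10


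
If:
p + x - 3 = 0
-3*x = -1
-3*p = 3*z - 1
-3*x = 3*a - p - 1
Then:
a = 8/9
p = 8/3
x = 1/3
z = -7/3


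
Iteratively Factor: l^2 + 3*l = (l)*(l + 3)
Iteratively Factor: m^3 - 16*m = (m - 4)*(m^2 + 4*m) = m*(m - 4)*(m + 4)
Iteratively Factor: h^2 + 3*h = (h)*(h + 3)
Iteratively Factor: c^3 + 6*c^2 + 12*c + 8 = (c + 2)*(c^2 + 4*c + 4) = (c + 2)^2*(c + 2)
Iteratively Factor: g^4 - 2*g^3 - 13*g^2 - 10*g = (g + 2)*(g^3 - 4*g^2 - 5*g) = (g - 5)*(g + 2)*(g^2 + g) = (g - 5)*(g + 1)*(g + 2)*(g)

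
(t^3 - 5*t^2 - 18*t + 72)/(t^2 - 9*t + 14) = (t^3 - 5*t^2 - 18*t + 72)/(t^2 - 9*t + 14)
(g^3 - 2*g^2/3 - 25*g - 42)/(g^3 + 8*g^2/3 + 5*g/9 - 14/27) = 9*(g^2 - 3*g - 18)/(9*g^2 + 3*g - 2)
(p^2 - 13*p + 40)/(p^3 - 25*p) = (p - 8)/(p*(p + 5))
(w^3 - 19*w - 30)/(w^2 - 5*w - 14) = (w^2 - 2*w - 15)/(w - 7)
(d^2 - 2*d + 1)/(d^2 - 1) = (d - 1)/(d + 1)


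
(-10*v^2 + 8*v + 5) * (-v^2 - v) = 10*v^4 + 2*v^3 - 13*v^2 - 5*v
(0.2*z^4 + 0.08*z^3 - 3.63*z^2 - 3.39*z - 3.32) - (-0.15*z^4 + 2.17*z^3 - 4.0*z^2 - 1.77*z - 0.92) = 0.35*z^4 - 2.09*z^3 + 0.37*z^2 - 1.62*z - 2.4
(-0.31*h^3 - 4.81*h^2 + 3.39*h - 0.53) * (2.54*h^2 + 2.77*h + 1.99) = -0.7874*h^5 - 13.0761*h^4 - 5.33*h^3 - 1.5278*h^2 + 5.278*h - 1.0547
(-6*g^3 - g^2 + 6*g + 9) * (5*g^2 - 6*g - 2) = -30*g^5 + 31*g^4 + 48*g^3 + 11*g^2 - 66*g - 18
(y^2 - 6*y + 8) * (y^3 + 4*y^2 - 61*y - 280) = y^5 - 2*y^4 - 77*y^3 + 118*y^2 + 1192*y - 2240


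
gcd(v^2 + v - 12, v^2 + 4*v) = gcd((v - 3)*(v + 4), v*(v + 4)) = v + 4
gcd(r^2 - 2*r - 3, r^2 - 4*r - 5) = r + 1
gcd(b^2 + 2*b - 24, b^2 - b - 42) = b + 6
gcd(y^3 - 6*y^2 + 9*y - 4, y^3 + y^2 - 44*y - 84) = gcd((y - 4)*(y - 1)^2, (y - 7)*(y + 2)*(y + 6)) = 1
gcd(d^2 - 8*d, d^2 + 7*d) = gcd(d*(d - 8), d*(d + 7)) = d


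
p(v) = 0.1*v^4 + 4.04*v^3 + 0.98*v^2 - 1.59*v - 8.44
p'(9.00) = 1289.37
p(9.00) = 3657.89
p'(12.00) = 2458.41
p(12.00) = 9168.32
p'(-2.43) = 59.48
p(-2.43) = -53.27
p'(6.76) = 689.08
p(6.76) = 1482.44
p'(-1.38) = 17.74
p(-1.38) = -14.63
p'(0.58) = 3.70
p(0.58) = -8.23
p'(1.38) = 25.25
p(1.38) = 2.21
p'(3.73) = 195.10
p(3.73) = 228.28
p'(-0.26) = -1.29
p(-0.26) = -8.03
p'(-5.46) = 283.92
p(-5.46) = -539.27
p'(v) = 0.4*v^3 + 12.12*v^2 + 1.96*v - 1.59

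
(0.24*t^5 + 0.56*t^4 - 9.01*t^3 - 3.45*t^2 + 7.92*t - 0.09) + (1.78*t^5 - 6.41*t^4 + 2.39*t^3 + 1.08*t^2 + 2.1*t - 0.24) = 2.02*t^5 - 5.85*t^4 - 6.62*t^3 - 2.37*t^2 + 10.02*t - 0.33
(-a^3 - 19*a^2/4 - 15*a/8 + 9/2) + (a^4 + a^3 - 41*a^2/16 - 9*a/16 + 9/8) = a^4 - 117*a^2/16 - 39*a/16 + 45/8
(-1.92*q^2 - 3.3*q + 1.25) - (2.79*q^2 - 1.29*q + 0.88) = -4.71*q^2 - 2.01*q + 0.37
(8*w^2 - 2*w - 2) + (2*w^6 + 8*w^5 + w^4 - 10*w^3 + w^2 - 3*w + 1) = 2*w^6 + 8*w^5 + w^4 - 10*w^3 + 9*w^2 - 5*w - 1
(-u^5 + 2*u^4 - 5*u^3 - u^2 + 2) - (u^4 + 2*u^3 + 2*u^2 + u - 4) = -u^5 + u^4 - 7*u^3 - 3*u^2 - u + 6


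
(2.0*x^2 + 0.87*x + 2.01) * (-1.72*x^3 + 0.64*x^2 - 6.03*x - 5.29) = -3.44*x^5 - 0.2164*x^4 - 14.9604*x^3 - 14.5397*x^2 - 16.7226*x - 10.6329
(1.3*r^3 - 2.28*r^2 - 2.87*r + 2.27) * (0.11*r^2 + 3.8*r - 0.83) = 0.143*r^5 + 4.6892*r^4 - 10.0587*r^3 - 8.7639*r^2 + 11.0081*r - 1.8841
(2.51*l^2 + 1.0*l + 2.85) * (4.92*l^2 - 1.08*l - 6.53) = 12.3492*l^4 + 2.2092*l^3 - 3.4483*l^2 - 9.608*l - 18.6105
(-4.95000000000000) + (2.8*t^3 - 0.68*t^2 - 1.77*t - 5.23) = 2.8*t^3 - 0.68*t^2 - 1.77*t - 10.18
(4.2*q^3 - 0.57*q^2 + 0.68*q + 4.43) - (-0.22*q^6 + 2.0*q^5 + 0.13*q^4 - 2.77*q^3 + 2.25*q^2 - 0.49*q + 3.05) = 0.22*q^6 - 2.0*q^5 - 0.13*q^4 + 6.97*q^3 - 2.82*q^2 + 1.17*q + 1.38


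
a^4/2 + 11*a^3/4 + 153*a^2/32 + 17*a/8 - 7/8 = (a/2 + 1)*(a - 1/4)*(a + 7/4)*(a + 2)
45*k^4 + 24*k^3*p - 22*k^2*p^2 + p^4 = (-3*k + p)^2*(k + p)*(5*k + p)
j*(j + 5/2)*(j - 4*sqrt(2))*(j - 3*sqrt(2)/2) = j^4 - 11*sqrt(2)*j^3/2 + 5*j^3/2 - 55*sqrt(2)*j^2/4 + 12*j^2 + 30*j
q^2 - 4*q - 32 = (q - 8)*(q + 4)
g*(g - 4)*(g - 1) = g^3 - 5*g^2 + 4*g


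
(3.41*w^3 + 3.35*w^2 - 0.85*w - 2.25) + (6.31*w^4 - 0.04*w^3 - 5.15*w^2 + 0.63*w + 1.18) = 6.31*w^4 + 3.37*w^3 - 1.8*w^2 - 0.22*w - 1.07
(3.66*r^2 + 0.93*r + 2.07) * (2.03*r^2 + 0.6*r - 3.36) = 7.4298*r^4 + 4.0839*r^3 - 7.5375*r^2 - 1.8828*r - 6.9552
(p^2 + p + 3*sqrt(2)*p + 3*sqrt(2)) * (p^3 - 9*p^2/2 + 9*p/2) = p^5 - 7*p^4/2 + 3*sqrt(2)*p^4 - 21*sqrt(2)*p^3/2 + 9*p^2/2 + 27*sqrt(2)*p/2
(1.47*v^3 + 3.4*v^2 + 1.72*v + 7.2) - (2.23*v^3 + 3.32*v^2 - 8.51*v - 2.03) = -0.76*v^3 + 0.0800000000000001*v^2 + 10.23*v + 9.23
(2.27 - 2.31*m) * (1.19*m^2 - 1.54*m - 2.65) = -2.7489*m^3 + 6.2587*m^2 + 2.6257*m - 6.0155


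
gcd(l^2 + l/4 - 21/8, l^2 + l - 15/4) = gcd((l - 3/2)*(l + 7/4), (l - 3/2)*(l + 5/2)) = l - 3/2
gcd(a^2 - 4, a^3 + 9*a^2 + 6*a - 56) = a - 2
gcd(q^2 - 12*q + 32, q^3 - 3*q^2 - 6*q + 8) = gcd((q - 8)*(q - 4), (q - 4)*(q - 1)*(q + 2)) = q - 4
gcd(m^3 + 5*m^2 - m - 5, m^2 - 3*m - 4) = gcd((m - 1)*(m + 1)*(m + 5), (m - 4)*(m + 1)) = m + 1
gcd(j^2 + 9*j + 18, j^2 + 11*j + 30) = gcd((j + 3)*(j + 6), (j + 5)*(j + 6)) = j + 6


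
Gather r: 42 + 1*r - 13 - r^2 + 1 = -r^2 + r + 30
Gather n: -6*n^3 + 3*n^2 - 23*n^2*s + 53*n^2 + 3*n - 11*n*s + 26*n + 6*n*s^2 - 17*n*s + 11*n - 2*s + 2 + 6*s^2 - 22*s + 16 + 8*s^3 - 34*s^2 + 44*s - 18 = -6*n^3 + n^2*(56 - 23*s) + n*(6*s^2 - 28*s + 40) + 8*s^3 - 28*s^2 + 20*s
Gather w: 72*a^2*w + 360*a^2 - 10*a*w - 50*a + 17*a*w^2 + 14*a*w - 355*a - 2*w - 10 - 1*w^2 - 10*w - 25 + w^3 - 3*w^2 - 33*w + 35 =360*a^2 - 405*a + w^3 + w^2*(17*a - 4) + w*(72*a^2 + 4*a - 45)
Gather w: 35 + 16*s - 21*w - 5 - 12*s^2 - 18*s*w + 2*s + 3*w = -12*s^2 + 18*s + w*(-18*s - 18) + 30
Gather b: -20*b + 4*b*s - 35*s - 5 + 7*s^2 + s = b*(4*s - 20) + 7*s^2 - 34*s - 5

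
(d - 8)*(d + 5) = d^2 - 3*d - 40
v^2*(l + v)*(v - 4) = l*v^3 - 4*l*v^2 + v^4 - 4*v^3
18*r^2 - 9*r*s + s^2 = (-6*r + s)*(-3*r + s)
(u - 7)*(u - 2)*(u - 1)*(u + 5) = u^4 - 5*u^3 - 27*u^2 + 101*u - 70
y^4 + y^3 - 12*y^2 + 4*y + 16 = (y - 2)^2*(y + 1)*(y + 4)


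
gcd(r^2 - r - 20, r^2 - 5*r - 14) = 1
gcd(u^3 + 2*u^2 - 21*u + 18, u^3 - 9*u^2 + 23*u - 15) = u^2 - 4*u + 3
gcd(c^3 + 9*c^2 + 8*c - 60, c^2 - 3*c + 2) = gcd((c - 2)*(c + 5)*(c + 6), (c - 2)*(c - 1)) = c - 2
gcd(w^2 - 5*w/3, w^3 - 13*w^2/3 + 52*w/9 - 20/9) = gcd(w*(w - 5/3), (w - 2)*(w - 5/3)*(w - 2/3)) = w - 5/3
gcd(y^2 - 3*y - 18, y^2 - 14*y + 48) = y - 6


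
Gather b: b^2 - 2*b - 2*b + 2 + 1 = b^2 - 4*b + 3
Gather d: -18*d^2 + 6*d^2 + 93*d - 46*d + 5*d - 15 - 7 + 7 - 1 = -12*d^2 + 52*d - 16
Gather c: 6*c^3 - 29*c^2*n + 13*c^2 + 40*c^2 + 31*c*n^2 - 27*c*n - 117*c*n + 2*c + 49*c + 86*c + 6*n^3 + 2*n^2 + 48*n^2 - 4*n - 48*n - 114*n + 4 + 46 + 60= 6*c^3 + c^2*(53 - 29*n) + c*(31*n^2 - 144*n + 137) + 6*n^3 + 50*n^2 - 166*n + 110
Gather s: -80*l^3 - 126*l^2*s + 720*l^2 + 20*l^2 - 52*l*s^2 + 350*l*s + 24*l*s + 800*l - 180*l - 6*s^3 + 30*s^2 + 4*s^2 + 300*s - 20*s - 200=-80*l^3 + 740*l^2 + 620*l - 6*s^3 + s^2*(34 - 52*l) + s*(-126*l^2 + 374*l + 280) - 200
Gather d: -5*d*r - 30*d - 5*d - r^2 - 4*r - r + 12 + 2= d*(-5*r - 35) - r^2 - 5*r + 14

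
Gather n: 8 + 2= 10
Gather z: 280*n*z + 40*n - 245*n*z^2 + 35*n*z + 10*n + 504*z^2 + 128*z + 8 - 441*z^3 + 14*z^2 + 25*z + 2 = 50*n - 441*z^3 + z^2*(518 - 245*n) + z*(315*n + 153) + 10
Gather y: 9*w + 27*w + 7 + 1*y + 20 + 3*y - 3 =36*w + 4*y + 24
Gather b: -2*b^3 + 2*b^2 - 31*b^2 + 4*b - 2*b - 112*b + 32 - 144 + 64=-2*b^3 - 29*b^2 - 110*b - 48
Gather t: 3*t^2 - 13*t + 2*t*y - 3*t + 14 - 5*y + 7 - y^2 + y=3*t^2 + t*(2*y - 16) - y^2 - 4*y + 21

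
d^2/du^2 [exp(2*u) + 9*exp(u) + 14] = (4*exp(u) + 9)*exp(u)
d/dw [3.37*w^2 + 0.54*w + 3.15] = 6.74*w + 0.54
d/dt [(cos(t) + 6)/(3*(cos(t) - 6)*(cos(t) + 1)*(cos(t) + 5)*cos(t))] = (3*cos(t)^4 + 24*cos(t)^3 - 31*cos(t)^2 - 372*cos(t) - 180)*sin(t)/(3*(cos(t) - 6)^2*(cos(t) + 1)^2*(cos(t) + 5)^2*cos(t)^2)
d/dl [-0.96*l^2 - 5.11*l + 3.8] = -1.92*l - 5.11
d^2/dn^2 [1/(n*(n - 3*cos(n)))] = (-3*n^2*(n - 3*cos(n))*cos(n) + 2*n^2*(3*sin(n) + 1)^2 + 2*n*(n - 3*cos(n))*(3*sin(n) + 1) + 2*(n - 3*cos(n))^2)/(n^3*(n - 3*cos(n))^3)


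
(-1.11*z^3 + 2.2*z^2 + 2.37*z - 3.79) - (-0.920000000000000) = -1.11*z^3 + 2.2*z^2 + 2.37*z - 2.87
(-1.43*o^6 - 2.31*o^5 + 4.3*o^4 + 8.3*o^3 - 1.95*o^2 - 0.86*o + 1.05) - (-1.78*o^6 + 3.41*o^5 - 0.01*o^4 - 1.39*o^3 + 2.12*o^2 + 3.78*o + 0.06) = 0.35*o^6 - 5.72*o^5 + 4.31*o^4 + 9.69*o^3 - 4.07*o^2 - 4.64*o + 0.99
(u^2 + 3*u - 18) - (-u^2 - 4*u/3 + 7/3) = 2*u^2 + 13*u/3 - 61/3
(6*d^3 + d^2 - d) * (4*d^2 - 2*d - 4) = 24*d^5 - 8*d^4 - 30*d^3 - 2*d^2 + 4*d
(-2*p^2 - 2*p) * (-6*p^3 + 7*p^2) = 12*p^5 - 2*p^4 - 14*p^3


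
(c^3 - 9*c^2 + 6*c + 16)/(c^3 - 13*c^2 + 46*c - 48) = (c + 1)/(c - 3)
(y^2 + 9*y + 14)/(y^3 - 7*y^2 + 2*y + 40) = (y + 7)/(y^2 - 9*y + 20)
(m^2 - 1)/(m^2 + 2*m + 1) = (m - 1)/(m + 1)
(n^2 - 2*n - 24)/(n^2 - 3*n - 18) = (n + 4)/(n + 3)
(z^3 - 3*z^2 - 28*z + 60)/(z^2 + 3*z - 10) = z - 6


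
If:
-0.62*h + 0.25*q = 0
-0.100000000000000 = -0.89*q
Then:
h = 0.05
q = 0.11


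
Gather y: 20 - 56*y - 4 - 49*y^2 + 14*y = -49*y^2 - 42*y + 16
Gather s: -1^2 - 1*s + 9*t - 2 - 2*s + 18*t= -3*s + 27*t - 3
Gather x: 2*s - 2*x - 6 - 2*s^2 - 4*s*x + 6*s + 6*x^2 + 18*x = -2*s^2 + 8*s + 6*x^2 + x*(16 - 4*s) - 6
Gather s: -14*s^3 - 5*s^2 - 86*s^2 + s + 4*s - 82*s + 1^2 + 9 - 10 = -14*s^3 - 91*s^2 - 77*s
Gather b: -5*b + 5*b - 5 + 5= 0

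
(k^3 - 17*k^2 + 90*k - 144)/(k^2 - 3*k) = k - 14 + 48/k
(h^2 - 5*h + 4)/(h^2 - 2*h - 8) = (h - 1)/(h + 2)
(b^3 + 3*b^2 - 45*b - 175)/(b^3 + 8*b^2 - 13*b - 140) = (b^2 - 2*b - 35)/(b^2 + 3*b - 28)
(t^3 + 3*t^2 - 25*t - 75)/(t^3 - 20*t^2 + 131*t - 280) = (t^2 + 8*t + 15)/(t^2 - 15*t + 56)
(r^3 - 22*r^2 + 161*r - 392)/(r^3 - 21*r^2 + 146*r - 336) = (r - 7)/(r - 6)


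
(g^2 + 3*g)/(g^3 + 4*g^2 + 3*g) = 1/(g + 1)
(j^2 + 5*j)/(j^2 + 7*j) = (j + 5)/(j + 7)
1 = 1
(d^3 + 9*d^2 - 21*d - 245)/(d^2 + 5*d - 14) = (d^2 + 2*d - 35)/(d - 2)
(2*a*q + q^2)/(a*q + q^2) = (2*a + q)/(a + q)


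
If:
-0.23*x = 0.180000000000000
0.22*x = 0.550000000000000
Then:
No Solution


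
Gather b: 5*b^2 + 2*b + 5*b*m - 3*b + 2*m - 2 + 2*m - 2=5*b^2 + b*(5*m - 1) + 4*m - 4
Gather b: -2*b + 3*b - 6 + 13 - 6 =b + 1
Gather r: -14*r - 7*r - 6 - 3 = -21*r - 9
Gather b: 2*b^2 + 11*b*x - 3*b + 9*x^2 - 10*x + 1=2*b^2 + b*(11*x - 3) + 9*x^2 - 10*x + 1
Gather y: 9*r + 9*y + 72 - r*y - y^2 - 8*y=9*r - y^2 + y*(1 - r) + 72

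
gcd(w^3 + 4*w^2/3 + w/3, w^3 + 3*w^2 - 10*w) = w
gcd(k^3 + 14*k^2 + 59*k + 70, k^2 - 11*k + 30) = 1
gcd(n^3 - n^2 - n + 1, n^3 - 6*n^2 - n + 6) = n^2 - 1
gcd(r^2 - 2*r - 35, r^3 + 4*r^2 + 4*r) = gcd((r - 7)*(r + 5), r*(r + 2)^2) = 1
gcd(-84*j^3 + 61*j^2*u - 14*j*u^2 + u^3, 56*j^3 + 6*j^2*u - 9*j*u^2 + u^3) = 28*j^2 - 11*j*u + u^2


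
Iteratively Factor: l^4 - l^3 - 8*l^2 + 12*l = (l - 2)*(l^3 + l^2 - 6*l) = (l - 2)^2*(l^2 + 3*l) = l*(l - 2)^2*(l + 3)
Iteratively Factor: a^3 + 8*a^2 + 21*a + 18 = (a + 2)*(a^2 + 6*a + 9) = (a + 2)*(a + 3)*(a + 3)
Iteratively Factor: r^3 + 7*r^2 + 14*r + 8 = (r + 4)*(r^2 + 3*r + 2) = (r + 1)*(r + 4)*(r + 2)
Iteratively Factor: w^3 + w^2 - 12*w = (w + 4)*(w^2 - 3*w) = (w - 3)*(w + 4)*(w)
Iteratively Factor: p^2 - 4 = (p + 2)*(p - 2)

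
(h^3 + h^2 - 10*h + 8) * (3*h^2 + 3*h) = 3*h^5 + 6*h^4 - 27*h^3 - 6*h^2 + 24*h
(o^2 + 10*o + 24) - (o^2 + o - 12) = 9*o + 36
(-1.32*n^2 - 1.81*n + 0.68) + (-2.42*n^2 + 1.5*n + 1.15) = -3.74*n^2 - 0.31*n + 1.83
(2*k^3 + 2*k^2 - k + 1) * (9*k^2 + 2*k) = 18*k^5 + 22*k^4 - 5*k^3 + 7*k^2 + 2*k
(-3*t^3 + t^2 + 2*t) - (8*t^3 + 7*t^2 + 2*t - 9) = -11*t^3 - 6*t^2 + 9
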